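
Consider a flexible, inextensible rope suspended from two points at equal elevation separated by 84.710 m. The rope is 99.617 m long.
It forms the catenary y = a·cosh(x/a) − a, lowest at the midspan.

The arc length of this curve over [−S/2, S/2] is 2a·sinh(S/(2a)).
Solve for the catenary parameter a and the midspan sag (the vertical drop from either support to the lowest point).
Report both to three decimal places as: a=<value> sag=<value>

seed: a₀ = √(S³/(24(L−S))) = √(84.710³/(24·14.907)) = 41.219363
iter 1: u=1.027551  f(a)=+8.071e-01  f'(a)=-8.026e-01  a ← 41.219363 − (+8.071e-01/-8.026e-01) = 42.224914
iter 2: u=1.003081  f(a)=+3.048e-02  f'(a)=-7.430e-01  a ← 42.224914 − (+3.048e-02/-7.430e-01) = 42.265931
iter 3: u=1.002107  f(a)=+4.724e-05  f'(a)=-7.407e-01  a ← 42.265931 − (+4.724e-05/-7.407e-01) = 42.265995
iter 4: u=1.002106  f(a)=+1.139e-10  f'(a)=-7.407e-01  a ← 42.265995 − (+1.139e-10/-7.407e-01) = 42.265995
iter 5: u=1.002106  f(a)=+1.421e-14  f'(a)=-7.407e-01  a ← 42.265995 − (+1.421e-14/-7.407e-01) = 42.265995
converged: |Δa| < 1e-12 after 5 iterations
sag = a·(cosh(S/(2a)) − 1) = 42.265995·(cosh(1.002106) − 1) = 23.058587
T_max/T_min = cosh(S/(2a)) = 1.545559

a=42.266 sag=23.059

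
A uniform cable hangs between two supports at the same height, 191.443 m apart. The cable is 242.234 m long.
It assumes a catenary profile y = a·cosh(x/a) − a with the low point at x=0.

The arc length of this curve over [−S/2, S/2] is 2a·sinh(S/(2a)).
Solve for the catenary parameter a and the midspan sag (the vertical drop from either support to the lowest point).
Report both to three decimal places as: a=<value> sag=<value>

seed: a₀ = √(S³/(24(L−S))) = √(191.443³/(24·50.791)) = 75.868279
iter 1: u=1.261680  f(a)=+4.199e+00  f'(a)=-1.565e+00  a ← 75.868279 − (+4.199e+00/-1.565e+00) = 78.552261
iter 2: u=1.218571  f(a)=+2.331e-01  f'(a)=-1.395e+00  a ← 78.552261 − (+2.331e-01/-1.395e+00) = 78.719349
iter 3: u=1.215984  f(a)=+8.119e-04  f'(a)=-1.386e+00  a ← 78.719349 − (+8.119e-04/-1.386e+00) = 78.719935
iter 4: u=1.215975  f(a)=+9.925e-09  f'(a)=-1.385e+00  a ← 78.719935 − (+9.925e-09/-1.385e+00) = 78.719935
iter 5: u=1.215975  f(a)=+2.842e-14  f'(a)=-1.385e+00  a ← 78.719935 − (+2.842e-14/-1.385e+00) = 78.719935
converged: |Δa| < 1e-12 after 5 iterations
sag = a·(cosh(S/(2a)) − 1) = 78.719935·(cosh(1.215975) − 1) = 65.731288
T_max/T_min = cosh(S/(2a)) = 1.835002

a=78.720 sag=65.731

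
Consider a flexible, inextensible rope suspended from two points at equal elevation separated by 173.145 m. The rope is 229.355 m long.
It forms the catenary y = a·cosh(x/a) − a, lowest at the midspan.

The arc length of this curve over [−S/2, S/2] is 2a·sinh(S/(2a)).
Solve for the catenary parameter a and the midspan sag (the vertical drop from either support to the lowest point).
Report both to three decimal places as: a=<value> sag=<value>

a=64.850 sag=66.894

seed: a₀ = √(S³/(24(L−S))) = √(173.145³/(24·56.210)) = 62.030105
iter 1: u=1.395653  f(a)=+5.735e+00  f'(a)=-2.191e+00  a ← 62.030105 − (+5.735e+00/-2.191e+00) = 64.647978
iter 2: u=1.339137  f(a)=+3.831e-01  f'(a)=-1.907e+00  a ← 64.647978 − (+3.831e-01/-1.907e+00) = 64.848839
iter 3: u=1.334989  f(a)=+1.979e-03  f'(a)=-1.887e+00  a ← 64.848839 − (+1.979e-03/-1.887e+00) = 64.849887
iter 4: u=1.334968  f(a)=+5.344e-08  f'(a)=-1.887e+00  a ← 64.849887 − (+5.344e-08/-1.887e+00) = 64.849887
iter 5: u=1.334968  f(a)=-2.842e-14  f'(a)=-1.887e+00  a ← 64.849887 − (-2.842e-14/-1.887e+00) = 64.849887
converged: |Δa| < 1e-12 after 5 iterations
sag = a·(cosh(S/(2a)) − 1) = 64.849887·(cosh(1.334968) − 1) = 66.893943
T_max/T_min = cosh(S/(2a)) = 2.031520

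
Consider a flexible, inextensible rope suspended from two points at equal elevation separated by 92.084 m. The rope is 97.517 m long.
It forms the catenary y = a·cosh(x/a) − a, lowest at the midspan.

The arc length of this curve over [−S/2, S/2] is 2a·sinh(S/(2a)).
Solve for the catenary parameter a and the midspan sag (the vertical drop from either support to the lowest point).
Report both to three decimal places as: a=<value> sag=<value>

a=78.060 sag=13.977

seed: a₀ = √(S³/(24(L−S))) = √(92.084³/(24·5.433)) = 77.383932
iter 1: u=0.594981  f(a)=+9.698e-02  f'(a)=-1.455e-01  a ← 77.383932 − (+9.698e-02/-1.455e-01) = 78.050682
iter 2: u=0.589899  f(a)=+1.268e-03  f'(a)=-1.417e-01  a ← 78.050682 − (+1.268e-03/-1.417e-01) = 78.059630
iter 3: u=0.589831  f(a)=+2.230e-07  f'(a)=-1.416e-01  a ← 78.059630 − (+2.230e-07/-1.416e-01) = 78.059632
iter 4: u=0.589831  f(a)=+0.000e+00  f'(a)=-1.416e-01  a ← 78.059632 − (+0.000e+00/-1.416e-01) = 78.059632
converged: |Δa| < 1e-12 after 4 iterations
sag = a·(cosh(S/(2a)) − 1) = 78.059632·(cosh(0.589831) − 1) = 13.976760
T_max/T_min = cosh(S/(2a)) = 1.179052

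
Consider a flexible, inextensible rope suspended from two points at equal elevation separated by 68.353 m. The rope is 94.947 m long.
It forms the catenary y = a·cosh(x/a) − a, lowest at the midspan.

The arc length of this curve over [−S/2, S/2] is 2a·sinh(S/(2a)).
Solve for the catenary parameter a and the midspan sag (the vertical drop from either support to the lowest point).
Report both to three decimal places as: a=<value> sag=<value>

seed: a₀ = √(S³/(24(L−S))) = √(68.353³/(24·26.594)) = 22.368606
iter 1: u=1.527878  f(a)=+3.282e+00  f'(a)=-2.981e+00  a ← 22.368606 − (+3.282e+00/-2.981e+00) = 23.469607
iter 2: u=1.456203  f(a)=+2.579e-01  f'(a)=-2.530e+00  a ← 23.469607 − (+2.579e-01/-2.530e+00) = 23.571563
iter 3: u=1.449904  f(a)=+1.892e-03  f'(a)=-2.493e+00  a ← 23.571563 − (+1.892e-03/-2.493e+00) = 23.572322
iter 4: u=1.449857  f(a)=+1.035e-07  f'(a)=-2.492e+00  a ← 23.572322 − (+1.035e-07/-2.492e+00) = 23.572322
iter 5: u=1.449857  f(a)=+0.000e+00  f'(a)=-2.492e+00  a ← 23.572322 − (+0.000e+00/-2.492e+00) = 23.572322
converged: |Δa| < 1e-12 after 5 iterations
sag = a·(cosh(S/(2a)) − 1) = 23.572322·(cosh(1.449857) − 1) = 29.431334
T_max/T_min = cosh(S/(2a)) = 2.248555

a=23.572 sag=29.431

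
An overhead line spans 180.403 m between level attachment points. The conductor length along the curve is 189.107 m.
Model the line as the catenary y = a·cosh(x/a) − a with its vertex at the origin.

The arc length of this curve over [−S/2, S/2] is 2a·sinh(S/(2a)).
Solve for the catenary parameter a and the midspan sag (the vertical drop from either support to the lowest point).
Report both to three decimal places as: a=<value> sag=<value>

seed: a₀ = √(S³/(24(L−S))) = √(180.403³/(24·8.704)) = 167.648847
iter 1: u=0.538038  f(a)=+1.269e-01  f'(a)=-1.069e-01  a ← 167.648847 − (+1.269e-01/-1.069e-01) = 168.835822
iter 2: u=0.534256  f(a)=+1.360e-03  f'(a)=-1.046e-01  a ← 168.835822 − (+1.360e-03/-1.046e-01) = 168.848823
iter 3: u=0.534215  f(a)=+1.600e-07  f'(a)=-1.046e-01  a ← 168.848823 − (+1.600e-07/-1.046e-01) = 168.848825
iter 4: u=0.534215  f(a)=+2.842e-14  f'(a)=-1.046e-01  a ← 168.848825 − (+2.842e-14/-1.046e-01) = 168.848825
converged: |Δa| < 1e-12 after 4 iterations
sag = a·(cosh(S/(2a)) − 1) = 168.848825·(cosh(0.534215) − 1) = 24.671949
T_max/T_min = cosh(S/(2a)) = 1.146119

a=168.849 sag=24.672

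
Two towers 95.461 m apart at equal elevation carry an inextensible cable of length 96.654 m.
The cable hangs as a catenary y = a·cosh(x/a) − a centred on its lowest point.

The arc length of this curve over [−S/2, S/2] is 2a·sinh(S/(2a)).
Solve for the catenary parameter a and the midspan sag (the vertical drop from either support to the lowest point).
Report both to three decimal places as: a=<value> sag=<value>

a=174.632 sag=6.564

seed: a₀ = √(S³/(24(L−S))) = √(95.461³/(24·1.193)) = 174.306317
iter 1: u=0.273831  f(a)=+4.481e-03  f'(a)=-1.379e-02  a ← 174.306317 − (+4.481e-03/-1.379e-02) = 174.631211
iter 2: u=0.273322  f(a)=+1.256e-05  f'(a)=-1.371e-02  a ← 174.631211 − (+1.256e-05/-1.371e-02) = 174.632126
iter 3: u=0.273320  f(a)=+9.926e-11  f'(a)=-1.371e-02  a ← 174.632126 − (+9.926e-11/-1.371e-02) = 174.632126
iter 4: u=0.273320  f(a)=+1.421e-14  f'(a)=-1.371e-02  a ← 174.632126 − (+1.421e-14/-1.371e-02) = 174.632126
converged: |Δa| < 1e-12 after 4 iterations
sag = a·(cosh(S/(2a)) − 1) = 174.632126·(cosh(0.273320) − 1) = 6.563565
T_max/T_min = cosh(S/(2a)) = 1.037585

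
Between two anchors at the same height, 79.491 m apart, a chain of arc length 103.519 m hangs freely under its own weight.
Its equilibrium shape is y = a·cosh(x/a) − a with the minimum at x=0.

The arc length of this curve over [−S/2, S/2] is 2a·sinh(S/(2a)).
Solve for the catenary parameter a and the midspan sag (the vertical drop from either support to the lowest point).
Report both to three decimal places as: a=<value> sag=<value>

a=30.768 sag=29.446

seed: a₀ = √(S³/(24(L−S))) = √(79.491³/(24·24.028)) = 29.512942
iter 1: u=1.346714  f(a)=+2.275e+00  f'(a)=-1.943e+00  a ← 29.512942 − (+2.275e+00/-1.943e+00) = 30.683778
iter 2: u=1.295326  f(a)=+1.424e-01  f'(a)=-1.707e+00  a ← 30.683778 − (+1.424e-01/-1.707e+00) = 30.767203
iter 3: u=1.291814  f(a)=+6.403e-04  f'(a)=-1.692e+00  a ← 30.767203 − (+6.403e-04/-1.692e+00) = 30.767582
iter 4: u=1.291798  f(a)=+1.307e-08  f'(a)=-1.692e+00  a ← 30.767582 − (+1.307e-08/-1.692e+00) = 30.767582
iter 5: u=1.291798  f(a)=-1.421e-14  f'(a)=-1.692e+00  a ← 30.767582 − (-1.421e-14/-1.692e+00) = 30.767582
converged: |Δa| < 1e-12 after 5 iterations
sag = a·(cosh(S/(2a)) − 1) = 30.767582·(cosh(1.291798) − 1) = 29.446120
T_max/T_min = cosh(S/(2a)) = 1.957050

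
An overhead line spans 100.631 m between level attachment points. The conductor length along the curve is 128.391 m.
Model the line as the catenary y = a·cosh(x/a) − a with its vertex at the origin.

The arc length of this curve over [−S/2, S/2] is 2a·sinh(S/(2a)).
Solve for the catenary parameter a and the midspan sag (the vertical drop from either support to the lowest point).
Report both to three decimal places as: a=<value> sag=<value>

seed: a₀ = √(S³/(24(L−S))) = √(100.631³/(24·27.760)) = 39.109506
iter 1: u=1.286529  f(a)=+2.390e+00  f'(a)=-1.669e+00  a ← 39.109506 − (+2.390e+00/-1.669e+00) = 40.541595
iter 2: u=1.241083  f(a)=+1.375e-01  f'(a)=-1.482e+00  a ← 40.541595 − (+1.375e-01/-1.482e+00) = 40.634418
iter 3: u=1.238248  f(a)=+5.171e-04  f'(a)=-1.471e+00  a ← 40.634418 − (+5.171e-04/-1.471e+00) = 40.634770
iter 4: u=1.238238  f(a)=+7.370e-09  f'(a)=-1.471e+00  a ← 40.634770 − (+7.370e-09/-1.471e+00) = 40.634770
iter 5: u=1.238238  f(a)=+2.842e-14  f'(a)=-1.471e+00  a ← 40.634770 − (+2.842e-14/-1.471e+00) = 40.634770
converged: |Δa| < 1e-12 after 5 iterations
sag = a·(cosh(S/(2a)) − 1) = 40.634770·(cosh(1.238238) − 1) = 35.340534
T_max/T_min = cosh(S/(2a)) = 1.869712

a=40.635 sag=35.341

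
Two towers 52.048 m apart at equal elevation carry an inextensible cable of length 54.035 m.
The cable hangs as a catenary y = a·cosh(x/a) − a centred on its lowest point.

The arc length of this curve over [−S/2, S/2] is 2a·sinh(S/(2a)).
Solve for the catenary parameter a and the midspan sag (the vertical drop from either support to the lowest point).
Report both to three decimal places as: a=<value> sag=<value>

seed: a₀ = √(S³/(24(L−S))) = √(52.048³/(24·1.987)) = 54.375281
iter 1: u=0.478600  f(a)=+2.288e-02  f'(a)=-7.477e-02  a ← 54.375281 − (+2.288e-02/-7.477e-02) = 54.681295
iter 2: u=0.475921  f(a)=+1.946e-04  f'(a)=-7.351e-02  a ← 54.681295 − (+1.946e-04/-7.351e-02) = 54.683942
iter 3: u=0.475898  f(a)=+1.434e-08  f'(a)=-7.349e-02  a ← 54.683942 − (+1.434e-08/-7.349e-02) = 54.683942
iter 4: u=0.475898  f(a)=-7.105e-15  f'(a)=-7.349e-02  a ← 54.683942 − (-7.105e-15/-7.349e-02) = 54.683942
converged: |Δa| < 1e-12 after 4 iterations
sag = a·(cosh(S/(2a)) − 1) = 54.683942·(cosh(0.475898) − 1) = 6.310146
T_max/T_min = cosh(S/(2a)) = 1.115393

a=54.684 sag=6.310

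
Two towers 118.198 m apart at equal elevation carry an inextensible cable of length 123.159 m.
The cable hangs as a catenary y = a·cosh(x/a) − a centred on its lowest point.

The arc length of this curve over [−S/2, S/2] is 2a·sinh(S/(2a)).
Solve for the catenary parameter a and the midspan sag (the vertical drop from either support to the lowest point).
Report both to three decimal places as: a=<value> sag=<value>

a=118.502 sag=15.045

seed: a₀ = √(S³/(24(L−S))) = √(118.198³/(24·4.961)) = 117.767365
iter 1: u=0.501828  f(a)=+6.284e-02  f'(a)=-8.639e-02  a ← 117.767365 − (+6.284e-02/-8.639e-02) = 118.494781
iter 2: u=0.498748  f(a)=+5.870e-04  f'(a)=-8.478e-02  a ← 118.494781 − (+5.870e-04/-8.478e-02) = 118.501704
iter 3: u=0.498719  f(a)=+5.229e-08  f'(a)=-8.477e-02  a ← 118.501704 − (+5.229e-08/-8.477e-02) = 118.501705
iter 4: u=0.498719  f(a)=+0.000e+00  f'(a)=-8.477e-02  a ← 118.501705 − (+0.000e+00/-8.477e-02) = 118.501705
converged: |Δa| < 1e-12 after 4 iterations
sag = a·(cosh(S/(2a)) − 1) = 118.501705·(cosh(0.498719) − 1) = 15.044875
T_max/T_min = cosh(S/(2a)) = 1.126959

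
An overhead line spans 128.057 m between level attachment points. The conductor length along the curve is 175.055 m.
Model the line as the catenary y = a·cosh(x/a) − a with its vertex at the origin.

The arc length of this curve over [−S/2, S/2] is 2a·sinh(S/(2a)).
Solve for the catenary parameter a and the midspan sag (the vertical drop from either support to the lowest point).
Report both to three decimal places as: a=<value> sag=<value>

a=45.347 sag=53.230

seed: a₀ = √(S³/(24(L−S))) = √(128.057³/(24·46.998)) = 43.147901
iter 1: u=1.483931  f(a)=+5.454e+00  f'(a)=-2.697e+00  a ← 43.147901 − (+5.454e+00/-2.697e+00) = 45.169930
iter 2: u=1.417503  f(a)=+4.068e-01  f'(a)=-2.309e+00  a ← 45.169930 − (+4.068e-01/-2.309e+00) = 45.346150
iter 3: u=1.411994  f(a)=+2.667e-03  f'(a)=-2.279e+00  a ← 45.346150 − (+2.667e-03/-2.279e+00) = 45.347320
iter 4: u=1.411958  f(a)=+1.163e-07  f'(a)=-2.278e+00  a ← 45.347320 − (+1.163e-07/-2.278e+00) = 45.347320
iter 5: u=1.411958  f(a)=+0.000e+00  f'(a)=-2.278e+00  a ← 45.347320 − (+0.000e+00/-2.278e+00) = 45.347320
converged: |Δa| < 1e-12 after 5 iterations
sag = a·(cosh(S/(2a)) − 1) = 45.347320·(cosh(1.411958) − 1) = 53.229770
T_max/T_min = cosh(S/(2a)) = 2.173824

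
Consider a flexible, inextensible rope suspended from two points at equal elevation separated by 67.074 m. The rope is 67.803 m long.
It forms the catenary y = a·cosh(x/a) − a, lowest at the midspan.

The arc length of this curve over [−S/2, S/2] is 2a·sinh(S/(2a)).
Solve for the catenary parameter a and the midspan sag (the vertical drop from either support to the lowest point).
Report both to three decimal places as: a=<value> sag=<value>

seed: a₀ = √(S³/(24(L−S))) = √(67.074³/(24·0.729)) = 131.329389
iter 1: u=0.255366  f(a)=+2.381e-03  f'(a)=-1.117e-02  a ← 131.329389 − (+2.381e-03/-1.117e-02) = 131.542434
iter 2: u=0.254952  f(a)=+5.805e-06  f'(a)=-1.112e-02  a ← 131.542434 − (+5.805e-06/-1.112e-02) = 131.542956
iter 3: u=0.254951  f(a)=+3.472e-11  f'(a)=-1.112e-02  a ← 131.542956 − (+3.472e-11/-1.112e-02) = 131.542956
iter 4: u=0.254951  f(a)=-1.421e-14  f'(a)=-1.112e-02  a ← 131.542956 − (-1.421e-14/-1.112e-02) = 131.542956
converged: |Δa| < 1e-12 after 4 iterations
sag = a·(cosh(S/(2a)) − 1) = 131.542956·(cosh(0.254951) − 1) = 4.298352
T_max/T_min = cosh(S/(2a)) = 1.032676

a=131.543 sag=4.298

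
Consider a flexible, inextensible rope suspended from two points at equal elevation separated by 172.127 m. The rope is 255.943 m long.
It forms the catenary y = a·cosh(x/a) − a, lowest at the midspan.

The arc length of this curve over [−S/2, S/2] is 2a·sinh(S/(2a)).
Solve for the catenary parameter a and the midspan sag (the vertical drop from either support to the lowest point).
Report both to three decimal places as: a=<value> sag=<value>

seed: a₀ = √(S³/(24(L−S))) = √(172.127³/(24·83.816)) = 50.350572
iter 1: u=1.709285  f(a)=+1.313e+01  f'(a)=-4.409e+00  a ← 50.350572 − (+1.313e+01/-4.409e+00) = 53.328750
iter 2: u=1.613829  f(a)=+1.255e+00  f'(a)=-3.603e+00  a ← 53.328750 − (+1.255e+00/-3.603e+00) = 53.677128
iter 3: u=1.603355  f(a)=+1.415e-02  f'(a)=-3.522e+00  a ← 53.677128 − (+1.415e-02/-3.522e+00) = 53.681144
iter 4: u=1.603235  f(a)=+1.842e-06  f'(a)=-3.521e+00  a ← 53.681144 − (+1.842e-06/-3.521e+00) = 53.681144
iter 5: u=1.603235  f(a)=-2.842e-14  f'(a)=-3.521e+00  a ← 53.681144 − (-2.842e-14/-3.521e+00) = 53.681144
converged: |Δa| < 1e-12 after 5 iterations
sag = a·(cosh(S/(2a)) − 1) = 53.681144·(cosh(1.603235) − 1) = 85.093385
T_max/T_min = cosh(S/(2a)) = 2.585163

a=53.681 sag=85.093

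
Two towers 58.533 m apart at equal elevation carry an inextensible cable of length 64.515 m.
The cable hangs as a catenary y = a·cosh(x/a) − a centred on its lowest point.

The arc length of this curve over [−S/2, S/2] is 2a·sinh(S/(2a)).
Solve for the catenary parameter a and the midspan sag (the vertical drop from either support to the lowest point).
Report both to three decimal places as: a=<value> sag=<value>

seed: a₀ = √(S³/(24(L−S))) = √(58.533³/(24·5.982)) = 37.374238
iter 1: u=0.783066  f(a)=+1.861e-01  f'(a)=-3.402e-01  a ← 37.374238 − (+1.861e-01/-3.402e-01) = 37.921325
iter 2: u=0.771769  f(a)=+4.165e-03  f'(a)=-3.251e-01  a ← 37.921325 − (+4.165e-03/-3.251e-01) = 37.934137
iter 3: u=0.771508  f(a)=+2.192e-06  f'(a)=-3.248e-01  a ← 37.934137 − (+2.192e-06/-3.248e-01) = 37.934143
iter 4: u=0.771508  f(a)=+6.253e-13  f'(a)=-3.248e-01  a ← 37.934143 − (+6.253e-13/-3.248e-01) = 37.934143
converged: |Δa| < 1e-12 after 4 iterations
sag = a·(cosh(S/(2a)) − 1) = 37.934143·(cosh(0.771508) − 1) = 11.860892
T_max/T_min = cosh(S/(2a)) = 1.312671

a=37.934 sag=11.861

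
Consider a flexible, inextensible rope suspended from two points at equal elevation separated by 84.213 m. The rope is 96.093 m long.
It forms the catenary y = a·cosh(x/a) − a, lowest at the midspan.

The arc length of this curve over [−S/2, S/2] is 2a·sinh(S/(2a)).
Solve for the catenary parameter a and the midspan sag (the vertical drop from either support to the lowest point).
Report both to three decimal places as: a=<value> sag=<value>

a=46.706 sag=20.301

seed: a₀ = √(S³/(24(L−S))) = √(84.213³/(24·11.880)) = 45.767255
iter 1: u=0.920014  f(a)=+5.130e-01  f'(a)=-5.644e-01  a ← 45.767255 − (+5.130e-01/-5.644e-01) = 46.676172
iter 2: u=0.902098  f(a)=+1.568e-02  f'(a)=-5.304e-01  a ← 46.676172 − (+1.568e-02/-5.304e-01) = 46.705737
iter 3: u=0.901527  f(a)=+1.568e-05  f'(a)=-5.293e-01  a ← 46.705737 − (+1.568e-05/-5.293e-01) = 46.705767
iter 4: u=0.901527  f(a)=+1.570e-11  f'(a)=-5.293e-01  a ← 46.705767 − (+1.570e-11/-5.293e-01) = 46.705767
converged: |Δa| < 1e-12 after 4 iterations
sag = a·(cosh(S/(2a)) − 1) = 46.705767·(cosh(0.901527) − 1) = 20.300911
T_max/T_min = cosh(S/(2a)) = 1.434655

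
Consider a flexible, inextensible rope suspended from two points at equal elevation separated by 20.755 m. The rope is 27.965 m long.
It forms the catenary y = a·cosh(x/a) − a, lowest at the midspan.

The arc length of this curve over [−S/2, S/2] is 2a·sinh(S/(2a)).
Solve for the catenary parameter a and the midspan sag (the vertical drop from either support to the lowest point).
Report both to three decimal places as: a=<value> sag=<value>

a=7.536 sag=8.348

seed: a₀ = √(S³/(24(L−S))) = √(20.755³/(24·7.210)) = 7.188046
iter 1: u=1.443716  f(a)=+7.898e-01  f'(a)=-2.457e+00  a ← 7.188046 − (+7.898e-01/-2.457e+00) = 7.509541
iter 2: u=1.381909  f(a)=+5.608e-02  f'(a)=-2.119e+00  a ← 7.509541 − (+5.608e-02/-2.119e+00) = 7.536005
iter 3: u=1.377056  f(a)=+3.305e-04  f'(a)=-2.094e+00  a ← 7.536005 − (+3.305e-04/-2.094e+00) = 7.536163
iter 4: u=1.377027  f(a)=+1.163e-08  f'(a)=-2.094e+00  a ← 7.536163 − (+1.163e-08/-2.094e+00) = 7.536163
iter 5: u=1.377027  f(a)=+3.553e-15  f'(a)=-2.094e+00  a ← 7.536163 − (+3.553e-15/-2.094e+00) = 7.536163
converged: |Δa| < 1e-12 after 5 iterations
sag = a·(cosh(S/(2a)) − 1) = 7.536163·(cosh(1.377027) − 1) = 8.347919
T_max/T_min = cosh(S/(2a)) = 2.107715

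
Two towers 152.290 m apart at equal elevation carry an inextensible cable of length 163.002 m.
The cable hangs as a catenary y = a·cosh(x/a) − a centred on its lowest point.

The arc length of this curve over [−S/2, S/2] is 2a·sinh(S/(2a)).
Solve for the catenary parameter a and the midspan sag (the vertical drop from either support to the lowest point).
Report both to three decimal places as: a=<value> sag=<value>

seed: a₀ = √(S³/(24(L−S))) = √(152.290³/(24·10.712)) = 117.210408
iter 1: u=0.649644  f(a)=+2.283e-01  f'(a)=-1.906e-01  a ← 117.210408 − (+2.283e-01/-1.906e-01) = 118.408264
iter 2: u=0.643072  f(a)=+3.547e-03  f'(a)=-1.847e-01  a ← 118.408264 − (+3.547e-03/-1.847e-01) = 118.427467
iter 3: u=0.642967  f(a)=+8.863e-07  f'(a)=-1.846e-01  a ← 118.427467 − (+8.863e-07/-1.846e-01) = 118.427472
iter 4: u=0.642967  f(a)=+5.684e-14  f'(a)=-1.846e-01  a ← 118.427472 − (+5.684e-14/-1.846e-01) = 118.427472
converged: |Δa| < 1e-12 after 4 iterations
sag = a·(cosh(S/(2a)) − 1) = 118.427472·(cosh(0.642967) − 1) = 25.334411
T_max/T_min = cosh(S/(2a)) = 1.213923

a=118.427 sag=25.334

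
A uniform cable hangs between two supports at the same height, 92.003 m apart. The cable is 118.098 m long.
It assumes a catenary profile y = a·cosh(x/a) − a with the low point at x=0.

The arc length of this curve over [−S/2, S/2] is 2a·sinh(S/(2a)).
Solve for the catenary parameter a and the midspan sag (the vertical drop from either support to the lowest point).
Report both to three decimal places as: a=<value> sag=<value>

seed: a₀ = √(S³/(24(L−S))) = √(92.003³/(24·26.095)) = 35.262956
iter 1: u=1.304528  f(a)=+2.313e+00  f'(a)=-1.748e+00  a ← 35.262956 − (+2.313e+00/-1.748e+00) = 36.586153
iter 2: u=1.257347  f(a)=+1.365e-01  f'(a)=-1.547e+00  a ← 36.586153 − (+1.365e-01/-1.547e+00) = 36.674419
iter 3: u=1.254321  f(a)=+5.420e-04  f'(a)=-1.535e+00  a ← 36.674419 − (+5.420e-04/-1.535e+00) = 36.674773
iter 4: u=1.254309  f(a)=+8.617e-09  f'(a)=-1.535e+00  a ← 36.674773 − (+8.617e-09/-1.535e+00) = 36.674773
iter 5: u=1.254309  f(a)=+1.421e-14  f'(a)=-1.535e+00  a ← 36.674773 − (+1.421e-14/-1.535e+00) = 36.674773
converged: |Δa| < 1e-12 after 5 iterations
sag = a·(cosh(S/(2a)) − 1) = 36.674773·(cosh(1.254309) − 1) = 32.836546
T_max/T_min = cosh(S/(2a)) = 1.895344

a=36.675 sag=32.837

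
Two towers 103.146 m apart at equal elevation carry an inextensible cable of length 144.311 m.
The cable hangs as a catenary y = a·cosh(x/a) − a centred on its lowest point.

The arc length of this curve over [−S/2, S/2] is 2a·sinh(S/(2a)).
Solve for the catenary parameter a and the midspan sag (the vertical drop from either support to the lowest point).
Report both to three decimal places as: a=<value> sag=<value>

seed: a₀ = √(S³/(24(L−S))) = √(103.146³/(24·41.165)) = 33.327973
iter 1: u=1.547439  f(a)=+5.219e+00  f'(a)=-3.115e+00  a ← 33.327973 − (+5.219e+00/-3.115e+00) = 35.003619
iter 2: u=1.473362  f(a)=+4.194e-01  f'(a)=-2.632e+00  a ← 35.003619 − (+4.194e-01/-2.632e+00) = 35.162951
iter 3: u=1.466686  f(a)=+3.232e-03  f'(a)=-2.592e+00  a ← 35.162951 − (+3.232e-03/-2.592e+00) = 35.164198
iter 4: u=1.466634  f(a)=+1.952e-07  f'(a)=-2.592e+00  a ← 35.164198 − (+1.952e-07/-2.592e+00) = 35.164198
iter 5: u=1.466634  f(a)=+0.000e+00  f'(a)=-2.592e+00  a ← 35.164198 − (+0.000e+00/-2.592e+00) = 35.164198
converged: |Δa| < 1e-12 after 5 iterations
sag = a·(cosh(S/(2a)) − 1) = 35.164198·(cosh(1.466634) − 1) = 45.103710
T_max/T_min = cosh(S/(2a)) = 2.282660

a=35.164 sag=45.104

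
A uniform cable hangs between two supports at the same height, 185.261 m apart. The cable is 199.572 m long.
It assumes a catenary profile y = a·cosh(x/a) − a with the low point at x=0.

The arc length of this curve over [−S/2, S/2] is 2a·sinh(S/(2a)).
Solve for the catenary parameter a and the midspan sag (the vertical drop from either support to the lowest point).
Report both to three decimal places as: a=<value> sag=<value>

a=137.611 sag=32.372

seed: a₀ = √(S³/(24(L−S))) = √(185.261³/(24·14.311)) = 136.061544
iter 1: u=0.680799  f(a)=+3.353e-01  f'(a)=-2.203e-01  a ← 136.061544 − (+3.353e-01/-2.203e-01) = 137.583885
iter 2: u=0.673266  f(a)=+5.711e-03  f'(a)=-2.128e-01  a ← 137.583885 − (+5.711e-03/-2.128e-01) = 137.610719
iter 3: u=0.673134  f(a)=+1.720e-06  f'(a)=-2.127e-01  a ← 137.610719 − (+1.720e-06/-2.127e-01) = 137.610728
iter 4: u=0.673134  f(a)=+1.990e-13  f'(a)=-2.127e-01  a ← 137.610728 − (+1.990e-13/-2.127e-01) = 137.610728
converged: |Δa| < 1e-12 after 4 iterations
sag = a·(cosh(S/(2a)) − 1) = 137.610728·(cosh(0.673134) − 1) = 32.371501
T_max/T_min = cosh(S/(2a)) = 1.235240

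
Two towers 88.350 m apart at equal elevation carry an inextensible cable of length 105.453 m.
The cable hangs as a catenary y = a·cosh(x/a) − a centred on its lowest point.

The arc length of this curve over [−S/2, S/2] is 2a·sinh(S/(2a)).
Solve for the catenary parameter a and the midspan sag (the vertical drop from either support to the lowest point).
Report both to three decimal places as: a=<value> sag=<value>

seed: a₀ = √(S³/(24(L−S))) = √(88.350³/(24·17.103)) = 40.989070
iter 1: u=1.077726  f(a)=+1.021e+00  f'(a)=-9.356e-01  a ← 40.989070 − (+1.021e+00/-9.356e-01) = 42.080583
iter 2: u=1.049772  f(a)=+4.221e-02  f'(a)=-8.597e-01  a ← 42.080583 − (+4.221e-02/-8.597e-01) = 42.129686
iter 3: u=1.048548  f(a)=+7.901e-05  f'(a)=-8.564e-01  a ← 42.129686 − (+7.901e-05/-8.564e-01) = 42.129778
iter 4: u=1.048546  f(a)=+2.780e-10  f'(a)=-8.564e-01  a ← 42.129778 − (+2.780e-10/-8.564e-01) = 42.129778
iter 5: u=1.048546  f(a)=-1.421e-14  f'(a)=-8.564e-01  a ← 42.129778 − (-1.421e-14/-8.564e-01) = 42.129778
converged: |Δa| < 1e-12 after 5 iterations
sag = a·(cosh(S/(2a)) − 1) = 42.129778·(cosh(1.048546) − 1) = 25.360977
T_max/T_min = cosh(S/(2a)) = 1.601973

a=42.130 sag=25.361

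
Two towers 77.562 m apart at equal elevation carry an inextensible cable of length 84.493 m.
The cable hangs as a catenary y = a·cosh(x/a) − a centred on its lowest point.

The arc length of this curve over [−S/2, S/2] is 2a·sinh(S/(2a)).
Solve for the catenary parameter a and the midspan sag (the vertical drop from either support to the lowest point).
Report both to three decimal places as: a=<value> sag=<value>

a=53.658 sag=14.635

seed: a₀ = √(S³/(24(L−S))) = √(77.562³/(24·6.931)) = 52.962677
iter 1: u=0.732233  f(a)=+1.882e-01  f'(a)=-2.760e-01  a ← 52.962677 − (+1.882e-01/-2.760e-01) = 53.644463
iter 2: u=0.722926  f(a)=+3.696e-03  f'(a)=-2.653e-01  a ← 53.644463 − (+3.696e-03/-2.653e-01) = 53.658394
iter 3: u=0.722739  f(a)=+1.488e-06  f'(a)=-2.651e-01  a ← 53.658394 − (+1.488e-06/-2.651e-01) = 53.658400
iter 4: u=0.722739  f(a)=+2.274e-13  f'(a)=-2.651e-01  a ← 53.658400 − (+2.274e-13/-2.651e-01) = 53.658400
converged: |Δa| < 1e-12 after 4 iterations
sag = a·(cosh(S/(2a)) − 1) = 53.658400·(cosh(0.722739) − 1) = 14.635016
T_max/T_min = cosh(S/(2a)) = 1.272744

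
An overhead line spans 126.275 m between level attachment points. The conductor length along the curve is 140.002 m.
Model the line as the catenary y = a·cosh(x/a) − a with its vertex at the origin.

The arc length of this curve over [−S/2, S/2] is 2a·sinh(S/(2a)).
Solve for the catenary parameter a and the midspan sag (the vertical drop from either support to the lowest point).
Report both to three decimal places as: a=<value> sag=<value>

seed: a₀ = √(S³/(24(L−S))) = √(126.275³/(24·13.727)) = 78.177653
iter 1: u=0.807616  f(a)=+4.547e-01  f'(a)=-3.746e-01  a ← 78.177653 − (+4.547e-01/-3.746e-01) = 79.391371
iter 2: u=0.795269  f(a)=+1.080e-02  f'(a)=-3.570e-01  a ← 79.391371 − (+1.080e-02/-3.570e-01) = 79.421636
iter 3: u=0.794966  f(a)=+6.431e-06  f'(a)=-3.566e-01  a ← 79.421636 − (+6.431e-06/-3.566e-01) = 79.421654
iter 4: u=0.794966  f(a)=+2.302e-12  f'(a)=-3.566e-01  a ← 79.421654 − (+2.302e-12/-3.566e-01) = 79.421654
converged: |Δa| < 1e-12 after 4 iterations
sag = a·(cosh(S/(2a)) − 1) = 79.421654·(cosh(0.794966) − 1) = 26.445901
T_max/T_min = cosh(S/(2a)) = 1.332981

a=79.422 sag=26.446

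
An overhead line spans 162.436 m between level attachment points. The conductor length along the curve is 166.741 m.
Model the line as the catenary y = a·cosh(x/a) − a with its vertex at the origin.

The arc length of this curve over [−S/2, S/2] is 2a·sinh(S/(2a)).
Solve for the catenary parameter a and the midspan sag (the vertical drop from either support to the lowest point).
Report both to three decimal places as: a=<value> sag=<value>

seed: a₀ = √(S³/(24(L−S))) = √(162.436³/(24·4.305)) = 203.671954
iter 1: u=0.398769  f(a)=+3.436e-02  f'(a)=-4.295e-02  a ← 203.671954 − (+3.436e-02/-4.295e-02) = 204.471914
iter 2: u=0.397209  f(a)=+2.035e-04  f'(a)=-4.244e-02  a ← 204.471914 − (+2.035e-04/-4.244e-02) = 204.476708
iter 3: u=0.397199  f(a)=+7.231e-09  f'(a)=-4.244e-02  a ← 204.476708 − (+7.231e-09/-4.244e-02) = 204.476708
iter 4: u=0.397199  f(a)=+0.000e+00  f'(a)=-4.244e-02  a ← 204.476708 − (+0.000e+00/-4.244e-02) = 204.476708
converged: |Δa| < 1e-12 after 4 iterations
sag = a·(cosh(S/(2a)) − 1) = 204.476708·(cosh(0.397199) − 1) = 16.343047
T_max/T_min = cosh(S/(2a)) = 1.079926

a=204.477 sag=16.343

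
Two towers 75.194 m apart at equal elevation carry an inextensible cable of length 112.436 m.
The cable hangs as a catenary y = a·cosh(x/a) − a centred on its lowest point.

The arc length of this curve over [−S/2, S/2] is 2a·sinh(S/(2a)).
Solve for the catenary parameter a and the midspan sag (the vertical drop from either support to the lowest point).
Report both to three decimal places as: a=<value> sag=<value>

a=23.275 sag=37.571

seed: a₀ = √(S³/(24(L−S))) = √(75.194³/(24·37.242)) = 21.809849
iter 1: u=1.723854  f(a)=+5.942e+00  f'(a)=-4.544e+00  a ← 21.809849 − (+5.942e+00/-4.544e+00) = 23.117475
iter 2: u=1.626345  f(a)=+5.763e-01  f'(a)=-3.702e+00  a ← 23.117475 − (+5.763e-01/-3.702e+00) = 23.273166
iter 3: u=1.615466  f(a)=+6.707e-03  f'(a)=-3.616e+00  a ← 23.273166 − (+6.707e-03/-3.616e+00) = 23.275021
iter 4: u=1.615337  f(a)=+9.320e-07  f'(a)=-3.615e+00  a ← 23.275021 − (+9.320e-07/-3.615e+00) = 23.275022
iter 5: u=1.615337  f(a)=+2.842e-14  f'(a)=-3.615e+00  a ← 23.275022 − (+2.842e-14/-3.615e+00) = 23.275022
converged: |Δa| < 1e-12 after 5 iterations
sag = a·(cosh(S/(2a)) − 1) = 23.275022·(cosh(1.615337) − 1) = 37.570604
T_max/T_min = cosh(S/(2a)) = 2.614203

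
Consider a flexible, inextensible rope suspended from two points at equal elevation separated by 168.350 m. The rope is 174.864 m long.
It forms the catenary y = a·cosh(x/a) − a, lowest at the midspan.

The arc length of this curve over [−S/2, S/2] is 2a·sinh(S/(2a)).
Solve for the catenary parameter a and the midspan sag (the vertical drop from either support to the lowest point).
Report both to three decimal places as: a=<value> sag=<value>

a=175.704 sag=20.552

seed: a₀ = √(S³/(24(L−S))) = √(168.350³/(24·6.514)) = 174.698905
iter 1: u=0.481829  f(a)=+7.603e-02  f'(a)=-7.632e-02  a ← 174.698905 − (+7.603e-02/-7.632e-02) = 175.695155
iter 2: u=0.479097  f(a)=+6.553e-04  f'(a)=-7.501e-02  a ← 175.695155 − (+6.553e-04/-7.501e-02) = 175.703892
iter 3: u=0.479073  f(a)=+4.962e-08  f'(a)=-7.500e-02  a ← 175.703892 − (+4.962e-08/-7.500e-02) = 175.703892
iter 4: u=0.479073  f(a)=+0.000e+00  f'(a)=-7.500e-02  a ← 175.703892 − (+0.000e+00/-7.500e-02) = 175.703892
converged: |Δa| < 1e-12 after 4 iterations
sag = a·(cosh(S/(2a)) − 1) = 175.703892·(cosh(0.479073) − 1) = 20.551585
T_max/T_min = cosh(S/(2a)) = 1.116967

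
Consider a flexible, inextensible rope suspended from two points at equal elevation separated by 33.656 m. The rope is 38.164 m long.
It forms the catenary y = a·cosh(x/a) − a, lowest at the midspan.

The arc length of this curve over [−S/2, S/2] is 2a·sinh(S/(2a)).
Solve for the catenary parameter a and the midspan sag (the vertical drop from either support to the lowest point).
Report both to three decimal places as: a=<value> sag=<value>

seed: a₀ = √(S³/(24(L−S))) = √(33.656³/(24·4.508)) = 18.771379
iter 1: u=0.896471  f(a)=+1.847e-01  f'(a)=-5.200e-01  a ← 18.771379 − (+1.847e-01/-5.200e-01) = 19.126455
iter 2: u=0.879829  f(a)=+5.369e-03  f'(a)=-4.902e-01  a ← 19.126455 − (+5.369e-03/-4.902e-01) = 19.137409
iter 3: u=0.879325  f(a)=+4.842e-06  f'(a)=-4.893e-01  a ← 19.137409 − (+4.842e-06/-4.893e-01) = 19.137418
iter 4: u=0.879324  f(a)=+3.951e-12  f'(a)=-4.893e-01  a ← 19.137418 − (+3.951e-12/-4.893e-01) = 19.137418
converged: |Δa| < 1e-12 after 4 iterations
sag = a·(cosh(S/(2a)) − 1) = 19.137418·(cosh(0.879324) − 1) = 7.887820
T_max/T_min = cosh(S/(2a)) = 1.412167

a=19.137 sag=7.888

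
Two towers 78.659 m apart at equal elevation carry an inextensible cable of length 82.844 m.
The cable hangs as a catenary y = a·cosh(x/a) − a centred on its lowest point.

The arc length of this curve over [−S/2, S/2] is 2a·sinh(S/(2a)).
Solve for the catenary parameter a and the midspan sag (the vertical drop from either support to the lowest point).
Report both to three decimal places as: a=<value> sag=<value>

a=70.158 sag=11.315

seed: a₀ = √(S³/(24(L−S))) = √(78.659³/(24·4.185)) = 69.609623
iter 1: u=0.565001  f(a)=+6.731e-02  f'(a)=-1.241e-01  a ← 69.609623 − (+6.731e-02/-1.241e-01) = 70.151885
iter 2: u=0.560634  f(a)=+7.946e-04  f'(a)=-1.212e-01  a ← 70.151885 − (+7.946e-04/-1.212e-01) = 70.158441
iter 3: u=0.560581  f(a)=+1.137e-07  f'(a)=-1.212e-01  a ← 70.158441 − (+1.137e-07/-1.212e-01) = 70.158442
iter 4: u=0.560581  f(a)=+0.000e+00  f'(a)=-1.212e-01  a ← 70.158442 − (+0.000e+00/-1.212e-01) = 70.158442
converged: |Δa| < 1e-12 after 4 iterations
sag = a·(cosh(S/(2a)) − 1) = 70.158442·(cosh(0.560581) − 1) = 11.315413
T_max/T_min = cosh(S/(2a)) = 1.161284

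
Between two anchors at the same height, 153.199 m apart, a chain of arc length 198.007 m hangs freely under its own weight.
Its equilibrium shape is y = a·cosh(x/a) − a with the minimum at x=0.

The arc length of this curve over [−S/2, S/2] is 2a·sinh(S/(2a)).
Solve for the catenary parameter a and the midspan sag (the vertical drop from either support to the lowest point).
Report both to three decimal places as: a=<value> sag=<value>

a=60.206 sag=55.667

seed: a₀ = √(S³/(24(L−S))) = √(153.199³/(24·44.808)) = 57.822983
iter 1: u=1.324724  f(a)=+4.100e+00  f'(a)=-1.839e+00  a ← 57.822983 − (+4.100e+00/-1.839e+00) = 60.051947
iter 2: u=1.275554  f(a)=+2.490e-01  f'(a)=-1.622e+00  a ← 60.051947 − (+2.490e-01/-1.622e+00) = 60.205441
iter 3: u=1.272302  f(a)=+1.050e-03  f'(a)=-1.609e+00  a ← 60.205441 − (+1.050e-03/-1.609e+00) = 60.206094
iter 4: u=1.272288  f(a)=+1.883e-08  f'(a)=-1.608e+00  a ← 60.206094 − (+1.883e-08/-1.608e+00) = 60.206094
iter 5: u=1.272288  f(a)=+0.000e+00  f'(a)=-1.608e+00  a ← 60.206094 − (+0.000e+00/-1.608e+00) = 60.206094
converged: |Δa| < 1e-12 after 5 iterations
sag = a·(cosh(S/(2a)) − 1) = 60.206094·(cosh(1.272288) − 1) = 55.666538
T_max/T_min = cosh(S/(2a)) = 1.924600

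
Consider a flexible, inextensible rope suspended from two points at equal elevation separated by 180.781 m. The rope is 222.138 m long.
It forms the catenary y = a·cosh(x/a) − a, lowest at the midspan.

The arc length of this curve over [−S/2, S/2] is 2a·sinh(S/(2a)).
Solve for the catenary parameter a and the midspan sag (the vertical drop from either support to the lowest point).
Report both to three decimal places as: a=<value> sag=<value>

a=79.671 sag=57.017

seed: a₀ = √(S³/(24(L−S))) = √(180.781³/(24·41.357)) = 77.152329
iter 1: u=1.171585  f(a)=+2.933e+00  f'(a)=-1.227e+00  a ← 77.152329 − (+2.933e+00/-1.227e+00) = 79.543331
iter 2: u=1.136368  f(a)=+1.419e-01  f'(a)=-1.111e+00  a ← 79.543331 − (+1.419e-01/-1.111e+00) = 79.671067
iter 3: u=1.134546  f(a)=+3.692e-04  f'(a)=-1.105e+00  a ← 79.671067 − (+3.692e-04/-1.105e+00) = 79.671401
iter 4: u=1.134541  f(a)=+2.516e-09  f'(a)=-1.105e+00  a ← 79.671401 − (+2.516e-09/-1.105e+00) = 79.671401
iter 5: u=1.134541  f(a)=+2.842e-14  f'(a)=-1.105e+00  a ← 79.671401 − (+2.842e-14/-1.105e+00) = 79.671401
converged: |Δa| < 1e-12 after 5 iterations
sag = a·(cosh(S/(2a)) − 1) = 79.671401·(cosh(1.134541) − 1) = 57.017497
T_max/T_min = cosh(S/(2a)) = 1.715658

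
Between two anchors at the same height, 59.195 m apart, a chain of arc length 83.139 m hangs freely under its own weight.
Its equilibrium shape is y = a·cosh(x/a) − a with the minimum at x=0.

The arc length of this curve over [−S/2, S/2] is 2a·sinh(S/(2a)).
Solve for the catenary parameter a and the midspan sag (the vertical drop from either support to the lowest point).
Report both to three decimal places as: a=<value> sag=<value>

a=20.059 sag=26.097

seed: a₀ = √(S³/(24(L−S))) = √(59.195³/(24·23.944)) = 18.998686
iter 1: u=1.557871  f(a)=+3.079e+00  f'(a)=-3.188e+00  a ← 18.998686 − (+3.079e+00/-3.188e+00) = 19.964629
iter 2: u=1.482497  f(a)=+2.504e-01  f'(a)=-2.689e+00  a ← 19.964629 − (+2.504e-01/-2.689e+00) = 20.057771
iter 3: u=1.475613  f(a)=+1.980e-03  f'(a)=-2.646e+00  a ← 20.057771 − (+1.980e-03/-2.646e+00) = 20.058519
iter 4: u=1.475558  f(a)=+1.260e-07  f'(a)=-2.646e+00  a ← 20.058519 − (+1.260e-07/-2.646e+00) = 20.058519
iter 5: u=1.475558  f(a)=+1.421e-14  f'(a)=-2.646e+00  a ← 20.058519 − (+1.421e-14/-2.646e+00) = 20.058519
converged: |Δa| < 1e-12 after 5 iterations
sag = a·(cosh(S/(2a)) − 1) = 20.058519·(cosh(1.475558) − 1) = 26.097385
T_max/T_min = cosh(S/(2a)) = 2.301062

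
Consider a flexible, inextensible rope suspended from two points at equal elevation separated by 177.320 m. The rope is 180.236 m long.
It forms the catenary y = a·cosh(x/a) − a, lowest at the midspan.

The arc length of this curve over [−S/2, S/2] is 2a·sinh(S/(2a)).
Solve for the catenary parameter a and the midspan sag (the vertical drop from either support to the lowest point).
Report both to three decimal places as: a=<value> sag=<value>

seed: a₀ = √(S³/(24(L−S))) = √(177.320³/(24·2.916)) = 282.252114
iter 1: u=0.314116  f(a)=+1.442e-02  f'(a)=-2.087e-02  a ← 282.252114 − (+1.442e-02/-2.087e-02) = 282.943148
iter 2: u=0.313349  f(a)=+5.313e-05  f'(a)=-2.071e-02  a ← 282.943148 − (+5.313e-05/-2.071e-02) = 282.945713
iter 3: u=0.313346  f(a)=+7.271e-10  f'(a)=-2.071e-02  a ← 282.945713 − (+7.271e-10/-2.071e-02) = 282.945713
iter 4: u=0.313346  f(a)=+2.842e-14  f'(a)=-2.071e-02  a ← 282.945713 − (+2.842e-14/-2.071e-02) = 282.945713
converged: |Δa| < 1e-12 after 4 iterations
sag = a·(cosh(S/(2a)) − 1) = 282.945713·(cosh(0.313346) − 1) = 14.004671
T_max/T_min = cosh(S/(2a)) = 1.049496

a=282.946 sag=14.005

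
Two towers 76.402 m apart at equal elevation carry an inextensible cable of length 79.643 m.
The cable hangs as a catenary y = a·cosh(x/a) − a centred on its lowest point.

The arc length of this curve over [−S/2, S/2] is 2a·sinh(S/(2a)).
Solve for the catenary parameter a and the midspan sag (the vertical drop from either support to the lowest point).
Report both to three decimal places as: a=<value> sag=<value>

a=76.197 sag=9.778

seed: a₀ = √(S³/(24(L−S))) = √(76.402³/(24·3.241)) = 75.720235
iter 1: u=0.504502  f(a)=+4.150e-02  f'(a)=-8.780e-02  a ← 75.720235 − (+4.150e-02/-8.780e-02) = 76.192839
iter 2: u=0.501373  f(a)=+3.917e-04  f'(a)=-8.615e-02  a ← 76.192839 − (+3.917e-04/-8.615e-02) = 76.197385
iter 3: u=0.501343  f(a)=+3.564e-08  f'(a)=-8.614e-02  a ← 76.197385 − (+3.564e-08/-8.614e-02) = 76.197386
iter 4: u=0.501343  f(a)=-1.421e-14  f'(a)=-8.614e-02  a ← 76.197386 − (-1.421e-14/-8.614e-02) = 76.197386
converged: |Δa| < 1e-12 after 4 iterations
sag = a·(cosh(S/(2a)) − 1) = 76.197386·(cosh(0.501343) − 1) = 9.778154
T_max/T_min = cosh(S/(2a)) = 1.128327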